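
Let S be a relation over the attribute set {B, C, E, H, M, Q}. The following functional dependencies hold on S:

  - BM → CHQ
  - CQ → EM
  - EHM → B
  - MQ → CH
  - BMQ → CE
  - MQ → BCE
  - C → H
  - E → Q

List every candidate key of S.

(B, M), (C, E), (C, Q), (E, M), (M, Q)

{B, M}⁺: BM→CHQ adds C, H, Q; CQ→EM adds E → {B, C, E, H, M, Q}.
{C, E}⁺: C→H adds H; E→Q adds Q; CQ→EM adds M; EHM→B adds B → {B, C, E, H, M, Q}.
{C, Q}⁺: CQ→EM adds E, M; MQ→CH adds H; MQ→BCE adds B → {B, C, E, H, M, Q}.
{E, M}⁺: E→Q adds Q; MQ→CH adds C, H; MQ→BCE adds B → {B, C, E, H, M, Q}.
{M, Q}⁺: MQ→CH adds C, H; MQ→BCE adds B, E → {B, C, E, H, M, Q}.
Any other superkey contains one of these as a subset, so there are no further candidate keys.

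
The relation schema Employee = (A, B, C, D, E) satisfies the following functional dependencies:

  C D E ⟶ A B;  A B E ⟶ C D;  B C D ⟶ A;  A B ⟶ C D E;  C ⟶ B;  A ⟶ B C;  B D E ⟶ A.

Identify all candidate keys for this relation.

{A}⁺: A→BC adds B, C; AB→CDE adds D, E → {A, B, C, D, E}.
{C, D}⁺: C→B adds B; BCD→A adds A; AB→CDE adds E → {A, B, C, D, E}. Minimal: {D}⁺ = {D}; {C}⁺ = {B, C} — none reach the full schema.
{B, D, E}⁺: BDE→A adds A; ABE→CD adds C → {A, B, C, D, E}. Minimal: {D, E}⁺ = {D, E}; {B, E}⁺ = {B, E}; {B, D}⁺ = {B, D} — none reach the full schema.
Any other superkey contains one of these as a subset, so there are no further candidate keys.

(A), (C, D), (B, D, E)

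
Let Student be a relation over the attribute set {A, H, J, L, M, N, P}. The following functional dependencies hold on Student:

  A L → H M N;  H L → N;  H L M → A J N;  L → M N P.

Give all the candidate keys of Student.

{A, L}⁺: AL→HMN adds H, M, N; HLM→AJN adds J; L→MNP adds P → {A, H, J, L, M, N, P}. Minimal: {L}⁺ = {L, M, N, P}; {A}⁺ = {A} — none reach the full schema.
{H, L}⁺: HL→N adds N; L→MNP adds M, P; HLM→AJN adds A, J → {A, H, J, L, M, N, P}. Minimal: {L}⁺ = {L, M, N, P}; {H}⁺ = {H} — none reach the full schema.

AL; HL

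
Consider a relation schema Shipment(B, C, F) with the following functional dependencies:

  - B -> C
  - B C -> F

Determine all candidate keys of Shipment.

Attribute B never appears on the right-hand side of any dependency, so B must belong to every candidate key.
{B}⁺ = {B, C, F}, which is all of the schema, so {B} is the only candidate key.

(B)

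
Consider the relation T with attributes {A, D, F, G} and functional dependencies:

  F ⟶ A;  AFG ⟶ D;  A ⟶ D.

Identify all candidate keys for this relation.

{F, G}⁺: F→A adds A; AFG→D adds D → {A, D, F, G}.
No other minimal superkey exists.

{F, G}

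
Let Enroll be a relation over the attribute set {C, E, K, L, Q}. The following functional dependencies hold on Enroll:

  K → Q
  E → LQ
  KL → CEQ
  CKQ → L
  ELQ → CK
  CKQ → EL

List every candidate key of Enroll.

{E}, {C, K}, {K, L}

{E}⁺: E→LQ adds L, Q; ELQ→CK adds C, K → {C, E, K, L, Q}.
{C, K}⁺: K→Q adds Q; CKQ→L adds L; CKQ→EL adds E → {C, E, K, L, Q}.
{K, L}⁺: K→Q adds Q; KL→CEQ adds C, E → {C, E, K, L, Q}.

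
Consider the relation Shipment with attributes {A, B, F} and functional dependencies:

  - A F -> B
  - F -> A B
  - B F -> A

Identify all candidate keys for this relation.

{F}

Attribute F never appears on the right-hand side of any dependency, so F must belong to every candidate key.
{F}⁺ = {A, B, F}, which is all of the schema, so {F} is the only candidate key.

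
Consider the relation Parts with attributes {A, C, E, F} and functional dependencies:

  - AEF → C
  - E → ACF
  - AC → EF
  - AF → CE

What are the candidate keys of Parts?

{E}; {A, C}; {A, F}

{E}⁺: E→ACF adds A, C, F → {A, C, E, F}.
{A, C}⁺: AC→EF adds E, F → {A, C, E, F}.
{A, F}⁺: AF→CE adds C, E → {A, C, E, F}.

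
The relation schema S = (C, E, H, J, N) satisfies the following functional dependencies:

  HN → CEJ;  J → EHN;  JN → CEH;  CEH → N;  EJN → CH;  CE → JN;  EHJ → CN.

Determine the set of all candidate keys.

{J}⁺: J→EHN adds E, H, N; JN→CEH adds C → {C, E, H, J, N}.
{C, E}⁺: CE→JN adds J, N; J→EHN adds H → {C, E, H, J, N}. Minimal: {E}⁺ = {E}; {C}⁺ = {C} — none reach the full schema.
{H, N}⁺: HN→CEJ adds C, E, J → {C, E, H, J, N}. Minimal: {N}⁺ = {N}; {H}⁺ = {H} — none reach the full schema.

{J}; {C, E}; {H, N}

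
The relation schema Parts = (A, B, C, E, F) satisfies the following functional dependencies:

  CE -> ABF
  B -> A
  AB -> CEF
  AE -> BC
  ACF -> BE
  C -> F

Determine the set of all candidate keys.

{B}⁺: B→A adds A; AB→CEF adds C, E, F → {A, B, C, E, F}.
{A, C}⁺: C→F adds F; ACF→BE adds B, E → {A, B, C, E, F}.
{A, E}⁺: AE→BC adds B, C; C→F adds F → {A, B, C, E, F}.
{C, E}⁺: CE→ABF adds A, B, F → {A, B, C, E, F}.
Any other superkey contains one of these as a subset, so there are no further candidate keys.

B, AC, AE, CE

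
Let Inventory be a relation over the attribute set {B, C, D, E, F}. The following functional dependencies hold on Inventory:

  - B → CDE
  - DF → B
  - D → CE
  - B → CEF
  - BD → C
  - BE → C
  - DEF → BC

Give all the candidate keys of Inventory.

(B), (D, F)

{B}⁺: B→CDE adds C, D, E; B→CEF adds F → {B, C, D, E, F}.
{D, F}⁺: DF→B adds B; D→CE adds C, E → {B, C, D, E, F}. Minimal: {F}⁺ = {F}; {D}⁺ = {C, D, E} — none reach the full schema.
Any other superkey contains one of these as a subset, so there are no further candidate keys.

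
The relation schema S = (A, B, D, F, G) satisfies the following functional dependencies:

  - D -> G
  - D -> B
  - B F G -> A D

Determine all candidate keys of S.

DF, BFG

Attribute F never appears on the right-hand side of any dependency, so F must belong to every candidate key.
{F}⁺ = {F}, which is not all of the schema, so we must add further attributes.
{D, F}⁺: D→G adds G; D→B adds B; BFG→AD adds A → {A, B, D, F, G}.
{B, F, G}⁺: BFG→AD adds A, D → {A, B, D, F, G}.
Any other superkey contains one of these as a subset, so there are no further candidate keys.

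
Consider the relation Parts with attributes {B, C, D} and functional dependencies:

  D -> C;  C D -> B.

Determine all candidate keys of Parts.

Attribute D never appears on the right-hand side of any dependency, so D must belong to every candidate key.
{D}⁺ = {B, C, D}, which is all of the schema, so {D} is the only candidate key.

(D)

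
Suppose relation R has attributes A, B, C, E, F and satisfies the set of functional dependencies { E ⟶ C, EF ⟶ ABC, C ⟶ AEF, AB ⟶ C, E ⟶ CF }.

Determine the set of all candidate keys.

{C}; {E}; {A, B}

{C}⁺: C→AEF adds A, E, F; EF→ABC adds B → {A, B, C, E, F}.
{E}⁺: E→C adds C; C→AEF adds A, F; EF→ABC adds B → {A, B, C, E, F}.
{A, B}⁺: AB→C adds C; C→AEF adds E, F → {A, B, C, E, F}.
Any other superkey contains one of these as a subset, so there are no further candidate keys.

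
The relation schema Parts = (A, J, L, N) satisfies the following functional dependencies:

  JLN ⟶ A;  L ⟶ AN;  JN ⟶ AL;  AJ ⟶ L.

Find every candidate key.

{A, J}, {J, L}, {J, N}

{A, J}⁺: AJ→L adds L; L→AN adds N → {A, J, L, N}. Minimal: {J}⁺ = {J}; {A}⁺ = {A} — none reach the full schema.
{J, L}⁺: L→AN adds A, N → {A, J, L, N}. Minimal: {L}⁺ = {A, L, N}; {J}⁺ = {J} — none reach the full schema.
{J, N}⁺: JN→AL adds A, L → {A, J, L, N}. Minimal: {N}⁺ = {N}; {J}⁺ = {J} — none reach the full schema.
Any other superkey contains one of these as a subset, so there are no further candidate keys.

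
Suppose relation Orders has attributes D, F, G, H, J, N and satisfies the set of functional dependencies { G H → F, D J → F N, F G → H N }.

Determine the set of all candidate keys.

DGJ

Attributes D, G, J never appear on any right-hand side, so every candidate key must contain {D, G, J}.
{D, G, J}⁺ = {D, F, G, H, J, N}, which is all of the schema, so {D, G, J} is the only candidate key.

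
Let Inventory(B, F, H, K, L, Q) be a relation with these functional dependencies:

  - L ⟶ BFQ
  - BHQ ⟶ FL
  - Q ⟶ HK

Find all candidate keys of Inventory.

{L}⁺: L→BFQ adds B, F, Q; Q→HK adds H, K → {B, F, H, K, L, Q}.
{B, Q}⁺: Q→HK adds H, K; BHQ→FL adds F, L → {B, F, H, K, L, Q}.
Any other superkey contains one of these as a subset, so there are no further candidate keys.

L, BQ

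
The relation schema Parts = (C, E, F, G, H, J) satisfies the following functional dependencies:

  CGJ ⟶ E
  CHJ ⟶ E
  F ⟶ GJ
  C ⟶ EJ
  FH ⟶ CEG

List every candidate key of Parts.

Attributes F, H never appear on any right-hand side, so every candidate key must contain {F, H}.
{F, H}⁺ = {C, E, F, G, H, J}, which is all of the schema, so {F, H} is the only candidate key.

{F, H}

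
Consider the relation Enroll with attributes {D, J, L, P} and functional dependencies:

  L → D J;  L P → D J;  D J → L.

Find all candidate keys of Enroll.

{L, P}, {D, J, P}

{L, P}⁺: L→DJ adds D, J → {D, J, L, P}.
{D, J, P}⁺: DJ→L adds L → {D, J, L, P}.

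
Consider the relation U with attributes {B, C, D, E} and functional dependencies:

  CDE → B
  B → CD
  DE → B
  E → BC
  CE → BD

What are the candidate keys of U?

{E}

Attribute E never appears on the right-hand side of any dependency, so E must belong to every candidate key.
{E}⁺ = {B, C, D, E}, which is all of the schema, so {E} is the only candidate key.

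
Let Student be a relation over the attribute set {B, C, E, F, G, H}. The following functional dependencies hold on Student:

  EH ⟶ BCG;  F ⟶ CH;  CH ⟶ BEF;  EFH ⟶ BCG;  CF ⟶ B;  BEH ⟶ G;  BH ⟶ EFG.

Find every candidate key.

{F}⁺: F→CH adds C, H; CH→BEF adds B, E; EFH→BCG adds G → {B, C, E, F, G, H}.
{B, H}⁺: BH→EFG adds E, F, G; EH→BCG adds C → {B, C, E, F, G, H}. Minimal: {H}⁺ = {H}; {B}⁺ = {B} — none reach the full schema.
{C, H}⁺: CH→BEF adds B, E, F; EFH→BCG adds G → {B, C, E, F, G, H}. Minimal: {H}⁺ = {H}; {C}⁺ = {C} — none reach the full schema.
{E, H}⁺: EH→BCG adds B, C, G; CH→BEF adds F → {B, C, E, F, G, H}. Minimal: {H}⁺ = {H}; {E}⁺ = {E} — none reach the full schema.
Any other superkey contains one of these as a subset, so there are no further candidate keys.

{F}, {B, H}, {C, H}, {E, H}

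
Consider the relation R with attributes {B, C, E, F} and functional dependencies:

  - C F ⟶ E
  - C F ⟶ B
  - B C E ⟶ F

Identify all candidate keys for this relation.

Attribute C never appears on the right-hand side of any dependency, so C must belong to every candidate key.
{C}⁺ = {C}, which is not all of the schema, so we must add further attributes.
{C, F}⁺: CF→E adds E; CF→B adds B → {B, C, E, F}.
{B, C, E}⁺: BCE→F adds F → {B, C, E, F}.

CF, BCE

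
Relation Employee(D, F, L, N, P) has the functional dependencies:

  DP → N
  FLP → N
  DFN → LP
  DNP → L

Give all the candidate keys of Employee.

{D, F, N}⁺: DFN→LP adds L, P → {D, F, L, N, P}.
{D, F, P}⁺: DP→N adds N; DFN→LP adds L → {D, F, L, N, P}.

{D, F, N}, {D, F, P}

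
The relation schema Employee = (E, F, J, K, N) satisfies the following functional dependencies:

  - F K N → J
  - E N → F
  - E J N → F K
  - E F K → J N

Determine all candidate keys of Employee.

Attribute E never appears on the right-hand side of any dependency, so E must belong to every candidate key.
{E}⁺ = {E}, which is not all of the schema, so we must add further attributes.
{E, F, K}⁺: EFK→JN adds J, N → {E, F, J, K, N}. Minimal: {F, K}⁺ = {F, K}; {E, K}⁺ = {E, K}; {E, F}⁺ = {E, F} — none reach the full schema.
{E, J, N}⁺: EN→F adds F; EJN→FK adds K → {E, F, J, K, N}. Minimal: {J, N}⁺ = {J, N}; {E, N}⁺ = {E, F, N}; {E, J}⁺ = {E, J} — none reach the full schema.
{E, K, N}⁺: EN→F adds F; EFK→JN adds J → {E, F, J, K, N}. Minimal: {K, N}⁺ = {K, N}; {E, N}⁺ = {E, F, N}; {E, K}⁺ = {E, K} — none reach the full schema.

(E, F, K), (E, J, N), (E, K, N)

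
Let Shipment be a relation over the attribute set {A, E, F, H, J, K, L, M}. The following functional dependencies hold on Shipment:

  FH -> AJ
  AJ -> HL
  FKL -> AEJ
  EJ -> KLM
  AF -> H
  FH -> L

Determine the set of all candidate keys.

Attribute F never appears on the right-hand side of any dependency, so F must belong to every candidate key.
{F}⁺ = {F}, which is not all of the schema, so we must add further attributes.
{A, E, F}⁺: AF→H adds H; FH→L adds L; FH→AJ adds J; EJ→KLM adds K, M → {A, E, F, H, J, K, L, M}.
{A, F, K}⁺: AF→H adds H; FH→L adds L; FH→AJ adds J; FKL→AEJ adds E; EJ→KLM adds M → {A, E, F, H, J, K, L, M}.
{E, F, H}⁺: FH→AJ adds A, J; AJ→HL adds L; EJ→KLM adds K, M → {A, E, F, H, J, K, L, M}.
{E, F, J}⁺: EJ→KLM adds K, L, M; FKL→AEJ adds A; AF→H adds H → {A, E, F, H, J, K, L, M}.
{F, H, K}⁺: FH→AJ adds A, J; AJ→HL adds L; FKL→AEJ adds E; EJ→KLM adds M → {A, E, F, H, J, K, L, M}.
{F, K, L}⁺: FKL→AEJ adds A, E, J; EJ→KLM adds M; AF→H adds H → {A, E, F, H, J, K, L, M}.
Any other superkey contains one of these as a subset, so there are no further candidate keys.

{A, E, F}, {A, F, K}, {E, F, H}, {E, F, J}, {F, H, K}, {F, K, L}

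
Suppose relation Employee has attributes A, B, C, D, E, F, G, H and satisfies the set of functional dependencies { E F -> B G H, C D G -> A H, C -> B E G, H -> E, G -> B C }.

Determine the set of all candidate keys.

Attributes D, F never appear on any right-hand side, so every candidate key must contain {D, F}.
{D, F}⁺ = {D, F}, which is not all of the schema, so we must add further attributes.
{C, D, F}⁺: C→BEG adds B, E, G; EF→BGH adds H; CDG→AH adds A → {A, B, C, D, E, F, G, H}.
{D, E, F}⁺: EF→BGH adds B, G, H; G→BC adds C; CDG→AH adds A → {A, B, C, D, E, F, G, H}.
{D, F, G}⁺: G→BC adds B, C; CDG→AH adds A, H; C→BEG adds E → {A, B, C, D, E, F, G, H}.
{D, F, H}⁺: H→E adds E; EF→BGH adds B, G; G→BC adds C; CDG→AH adds A → {A, B, C, D, E, F, G, H}.
Any other superkey contains one of these as a subset, so there are no further candidate keys.

{C, D, F}; {D, E, F}; {D, F, G}; {D, F, H}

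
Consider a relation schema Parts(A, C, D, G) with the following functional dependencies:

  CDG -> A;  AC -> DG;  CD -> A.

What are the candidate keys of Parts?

Attribute C never appears on the right-hand side of any dependency, so C must belong to every candidate key.
{C}⁺ = {C}, which is not all of the schema, so we must add further attributes.
{A, C}⁺: AC→DG adds D, G → {A, C, D, G}.
{C, D}⁺: CD→A adds A; AC→DG adds G → {A, C, D, G}.
Any other superkey contains one of these as a subset, so there are no further candidate keys.

{A, C}, {C, D}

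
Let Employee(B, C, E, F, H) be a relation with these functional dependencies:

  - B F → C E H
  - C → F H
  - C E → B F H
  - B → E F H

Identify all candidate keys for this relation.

{B}⁺: B→EFH adds E, F, H; BF→CEH adds C → {B, C, E, F, H}.
{C, E}⁺: C→FH adds F, H; CE→BFH adds B → {B, C, E, F, H}.
Any other superkey contains one of these as a subset, so there are no further candidate keys.

B, CE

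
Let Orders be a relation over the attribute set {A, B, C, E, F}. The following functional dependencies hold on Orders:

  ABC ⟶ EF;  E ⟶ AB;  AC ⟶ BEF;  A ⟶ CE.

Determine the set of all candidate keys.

{A}⁺: A→CE adds C, E; E→AB adds B; AC→BEF adds F → {A, B, C, E, F}.
{E}⁺: E→AB adds A, B; A→CE adds C; ABC→EF adds F → {A, B, C, E, F}.

(A), (E)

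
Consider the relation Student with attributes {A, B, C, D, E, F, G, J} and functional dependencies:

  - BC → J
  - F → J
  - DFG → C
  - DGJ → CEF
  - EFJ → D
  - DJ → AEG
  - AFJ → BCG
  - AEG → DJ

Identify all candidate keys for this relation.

{D, F}, {D, J}, {E, F}, {A, E, G}, {B, C, D}

{D, F}⁺: F→J adds J; DJ→AEG adds A, E, G; AFJ→BCG adds B, C → {A, B, C, D, E, F, G, J}. Minimal: {F}⁺ = {F, J}; {D}⁺ = {D} — none reach the full schema.
{D, J}⁺: DJ→AEG adds A, E, G; DGJ→CEF adds C, F; AFJ→BCG adds B → {A, B, C, D, E, F, G, J}. Minimal: {J}⁺ = {J}; {D}⁺ = {D} — none reach the full schema.
{E, F}⁺: F→J adds J; EFJ→D adds D; DJ→AEG adds A, G; AFJ→BCG adds B, C → {A, B, C, D, E, F, G, J}. Minimal: {F}⁺ = {F, J}; {E}⁺ = {E} — none reach the full schema.
{A, E, G}⁺: AEG→DJ adds D, J; DGJ→CEF adds C, F; AFJ→BCG adds B → {A, B, C, D, E, F, G, J}. Minimal: {E, G}⁺ = {E, G}; {A, G}⁺ = {A, G}; {A, E}⁺ = {A, E} — none reach the full schema.
{B, C, D}⁺: BC→J adds J; DJ→AEG adds A, E, G; DGJ→CEF adds F → {A, B, C, D, E, F, G, J}. Minimal: {C, D}⁺ = {C, D}; {B, D}⁺ = {B, D}; {B, C}⁺ = {B, C, J} — none reach the full schema.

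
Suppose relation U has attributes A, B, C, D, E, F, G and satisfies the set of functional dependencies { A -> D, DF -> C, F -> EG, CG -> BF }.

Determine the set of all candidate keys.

{A, F}, {A, C, G}

Attribute A never appears on the right-hand side of any dependency, so A must belong to every candidate key.
{A}⁺ = {A, D}, which is not all of the schema, so we must add further attributes.
{A, F}⁺: A→D adds D; DF→C adds C; F→EG adds E, G; CG→BF adds B → {A, B, C, D, E, F, G}.
{A, C, G}⁺: A→D adds D; CG→BF adds B, F; F→EG adds E → {A, B, C, D, E, F, G}.
Any other superkey contains one of these as a subset, so there are no further candidate keys.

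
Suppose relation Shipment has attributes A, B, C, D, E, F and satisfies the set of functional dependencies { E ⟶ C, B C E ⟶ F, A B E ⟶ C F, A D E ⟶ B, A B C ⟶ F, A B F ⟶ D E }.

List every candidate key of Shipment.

(A, B, C), (A, B, E), (A, B, F), (A, D, E)

Attribute A never appears on the right-hand side of any dependency, so A must belong to every candidate key.
{A}⁺ = {A}, which is not all of the schema, so we must add further attributes.
{A, B, C}⁺: ABC→F adds F; ABF→DE adds D, E → {A, B, C, D, E, F}. Minimal: {B, C}⁺ = {B, C}; {A, C}⁺ = {A, C}; {A, B}⁺ = {A, B} — none reach the full schema.
{A, B, E}⁺: E→C adds C; BCE→F adds F; ABF→DE adds D → {A, B, C, D, E, F}. Minimal: {B, E}⁺ = {B, C, E, F}; {A, E}⁺ = {A, C, E}; {A, B}⁺ = {A, B} — none reach the full schema.
{A, B, F}⁺: ABF→DE adds D, E; E→C adds C → {A, B, C, D, E, F}. Minimal: {B, F}⁺ = {B, F}; {A, F}⁺ = {A, F}; {A, B}⁺ = {A, B} — none reach the full schema.
{A, D, E}⁺: E→C adds C; ADE→B adds B; ABC→F adds F → {A, B, C, D, E, F}. Minimal: {D, E}⁺ = {C, D, E}; {A, E}⁺ = {A, C, E}; {A, D}⁺ = {A, D} — none reach the full schema.
Any other superkey contains one of these as a subset, so there are no further candidate keys.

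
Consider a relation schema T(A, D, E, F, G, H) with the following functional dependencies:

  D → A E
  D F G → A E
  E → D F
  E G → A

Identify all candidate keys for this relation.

{D, G, H}⁺: D→AE adds A, E; E→DF adds F → {A, D, E, F, G, H}. Minimal: {G, H}⁺ = {G, H}; {D, H}⁺ = {A, D, E, F, H}; {D, G}⁺ = {A, D, E, F, G} — none reach the full schema.
{E, G, H}⁺: E→DF adds D, F; EG→A adds A → {A, D, E, F, G, H}. Minimal: {G, H}⁺ = {G, H}; {E, H}⁺ = {A, D, E, F, H}; {E, G}⁺ = {A, D, E, F, G} — none reach the full schema.

(D, G, H), (E, G, H)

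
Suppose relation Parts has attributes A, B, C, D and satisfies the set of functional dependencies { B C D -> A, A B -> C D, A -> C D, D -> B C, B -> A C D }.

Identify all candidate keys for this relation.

A, B, D

{A}⁺: A→CD adds C, D; D→BC adds B → {A, B, C, D}.
{B}⁺: B→ACD adds A, C, D → {A, B, C, D}.
{D}⁺: D→BC adds B, C; B→ACD adds A → {A, B, C, D}.
Any other superkey contains one of these as a subset, so there are no further candidate keys.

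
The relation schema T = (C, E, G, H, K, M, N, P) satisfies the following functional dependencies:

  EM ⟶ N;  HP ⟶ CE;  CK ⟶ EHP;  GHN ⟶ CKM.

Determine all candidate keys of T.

Attribute G never appears on the right-hand side of any dependency, so G must belong to every candidate key.
{G}⁺ = {G}, which is not all of the schema, so we must add further attributes.
{G, H, N}⁺: GHN→CKM adds C, K, M; CK→EHP adds E, P → {C, E, G, H, K, M, N, P}. Minimal: {H, N}⁺ = {H, N}; {G, N}⁺ = {G, N}; {G, H}⁺ = {G, H} — none reach the full schema.
{C, G, K, M}⁺: CK→EHP adds E, H, P; EM→N adds N → {C, E, G, H, K, M, N, P}. Minimal: {G, K, M}⁺ = {G, K, M}; {C, K, M}⁺ = {C, E, H, K, M, N, P}; {C, G, M}⁺ = {C, G, M}; … — none reach the full schema.
{C, G, K, N}⁺: CK→EHP adds E, H, P; GHN→CKM adds M → {C, E, G, H, K, M, N, P}. Minimal: {G, K, N}⁺ = {G, K, N}; {C, K, N}⁺ = {C, E, H, K, N, P}; {C, G, N}⁺ = {C, G, N}; … — none reach the full schema.
{E, G, H, M}⁺: EM→N adds N; GHN→CKM adds C, K; CK→EHP adds P → {C, E, G, H, K, M, N, P}. Minimal: {G, H, M}⁺ = {G, H, M}; {E, H, M}⁺ = {E, H, M, N}; {E, G, M}⁺ = {E, G, M, N}; … — none reach the full schema.
{G, H, M, P}⁺: HP→CE adds C, E; EM→N adds N; GHN→CKM adds K → {C, E, G, H, K, M, N, P}. Minimal: {H, M, P}⁺ = {C, E, H, M, N, P}; {G, M, P}⁺ = {G, M, P}; {G, H, P}⁺ = {C, E, G, H, P}; … — none reach the full schema.
Any other superkey contains one of these as a subset, so there are no further candidate keys.

GHN; CGKM; CGKN; EGHM; GHMP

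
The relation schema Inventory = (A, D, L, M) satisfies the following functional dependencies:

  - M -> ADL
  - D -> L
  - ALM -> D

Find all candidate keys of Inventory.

{M}

Attribute M never appears on the right-hand side of any dependency, so M must belong to every candidate key.
{M}⁺ = {A, D, L, M}, which is all of the schema, so {M} is the only candidate key.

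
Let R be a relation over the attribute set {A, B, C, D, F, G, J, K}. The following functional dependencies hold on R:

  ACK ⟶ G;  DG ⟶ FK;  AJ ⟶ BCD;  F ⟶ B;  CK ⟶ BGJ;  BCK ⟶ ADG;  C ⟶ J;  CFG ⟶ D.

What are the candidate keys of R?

{C, K}⁺: CK→BGJ adds B, G, J; BCK→ADG adds A, D; DG→FK adds F → {A, B, C, D, F, G, J, K}. Minimal: {K}⁺ = {K}; {C}⁺ = {C, J} — none reach the full schema.
{A, C, G}⁺: C→J adds J; AJ→BCD adds B, D; DG→FK adds F, K → {A, B, C, D, F, G, J, K}. Minimal: {C, G}⁺ = {C, G, J}; {A, G}⁺ = {A, G}; {A, C}⁺ = {A, B, C, D, J} — none reach the full schema.
{A, G, J}⁺: AJ→BCD adds B, C, D; DG→FK adds F, K → {A, B, C, D, F, G, J, K}. Minimal: {G, J}⁺ = {G, J}; {A, J}⁺ = {A, B, C, D, J}; {A, G}⁺ = {A, G} — none reach the full schema.
{A, J, K}⁺: AJ→BCD adds B, C, D; CK→BGJ adds G; DG→FK adds F → {A, B, C, D, F, G, J, K}. Minimal: {J, K}⁺ = {J, K}; {A, K}⁺ = {A, K}; {A, J}⁺ = {A, B, C, D, J} — none reach the full schema.
{C, D, G}⁺: DG→FK adds F, K; F→B adds B; CK→BGJ adds J; BCK→ADG adds A → {A, B, C, D, F, G, J, K}. Minimal: {D, G}⁺ = {B, D, F, G, K}; {C, G}⁺ = {C, G, J}; {C, D}⁺ = {C, D, J} — none reach the full schema.
{C, F, G}⁺: F→B adds B; C→J adds J; CFG→D adds D; DG→FK adds K; BCK→ADG adds A → {A, B, C, D, F, G, J, K}. Minimal: {F, G}⁺ = {B, F, G}; {C, G}⁺ = {C, G, J}; {C, F}⁺ = {B, C, F, J} — none reach the full schema.
Any other superkey contains one of these as a subset, so there are no further candidate keys.

CK, ACG, AGJ, AJK, CDG, CFG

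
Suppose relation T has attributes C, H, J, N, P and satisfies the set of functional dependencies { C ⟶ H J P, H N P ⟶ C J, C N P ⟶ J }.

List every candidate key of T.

{C, N}⁺: C→HJP adds H, J, P → {C, H, J, N, P}.
{H, N, P}⁺: HNP→CJ adds C, J → {C, H, J, N, P}.

CN; HNP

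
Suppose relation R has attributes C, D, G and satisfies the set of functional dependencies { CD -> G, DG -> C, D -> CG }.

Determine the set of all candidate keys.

Attribute D never appears on the right-hand side of any dependency, so D must belong to every candidate key.
{D}⁺ = {C, D, G}, which is all of the schema, so {D} is the only candidate key.

{D}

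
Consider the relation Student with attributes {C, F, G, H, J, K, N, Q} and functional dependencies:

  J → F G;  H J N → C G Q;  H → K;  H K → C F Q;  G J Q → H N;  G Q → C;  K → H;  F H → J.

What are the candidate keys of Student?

(H), (K), (J, Q)

{H}⁺: H→K adds K; HK→CFQ adds C, F, Q; FH→J adds J; J→FG adds G; GJQ→HN adds N → {C, F, G, H, J, K, N, Q}.
{K}⁺: K→H adds H; HK→CFQ adds C, F, Q; FH→J adds J; J→FG adds G; GJQ→HN adds N → {C, F, G, H, J, K, N, Q}.
{J, Q}⁺: J→FG adds F, G; GJQ→HN adds H, N; GQ→C adds C; H→K adds K → {C, F, G, H, J, K, N, Q}. Minimal: {Q}⁺ = {Q}; {J}⁺ = {F, G, J} — none reach the full schema.
Any other superkey contains one of these as a subset, so there are no further candidate keys.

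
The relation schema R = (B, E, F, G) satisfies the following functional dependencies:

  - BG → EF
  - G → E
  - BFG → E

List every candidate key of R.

{B, G}

Attributes B, G never appear on any right-hand side, so every candidate key must contain {B, G}.
{B, G}⁺ = {B, E, F, G}, which is all of the schema, so {B, G} is the only candidate key.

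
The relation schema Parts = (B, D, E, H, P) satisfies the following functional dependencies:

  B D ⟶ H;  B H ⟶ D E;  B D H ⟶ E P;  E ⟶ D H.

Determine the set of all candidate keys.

{B, D}⁺: BD→H adds H; BH→DE adds E; BDH→EP adds P → {B, D, E, H, P}.
{B, E}⁺: E→DH adds D, H; BDH→EP adds P → {B, D, E, H, P}.
{B, H}⁺: BH→DE adds D, E; BDH→EP adds P → {B, D, E, H, P}.

{B, D}, {B, E}, {B, H}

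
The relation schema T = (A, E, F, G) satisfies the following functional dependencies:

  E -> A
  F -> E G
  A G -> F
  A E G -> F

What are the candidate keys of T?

{F}, {A, G}, {E, G}

{F}⁺: F→EG adds E, G; E→A adds A → {A, E, F, G}.
{A, G}⁺: AG→F adds F; F→EG adds E → {A, E, F, G}. Minimal: {G}⁺ = {G}; {A}⁺ = {A} — none reach the full schema.
{E, G}⁺: E→A adds A; AG→F adds F → {A, E, F, G}. Minimal: {G}⁺ = {G}; {E}⁺ = {A, E} — none reach the full schema.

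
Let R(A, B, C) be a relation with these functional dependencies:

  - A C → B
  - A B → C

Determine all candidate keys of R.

Attribute A never appears on the right-hand side of any dependency, so A must belong to every candidate key.
{A}⁺ = {A}, which is not all of the schema, so we must add further attributes.
{A, B}⁺: AB→C adds C → {A, B, C}. Minimal: {B}⁺ = {B}; {A}⁺ = {A} — none reach the full schema.
{A, C}⁺: AC→B adds B → {A, B, C}. Minimal: {C}⁺ = {C}; {A}⁺ = {A} — none reach the full schema.

AB, AC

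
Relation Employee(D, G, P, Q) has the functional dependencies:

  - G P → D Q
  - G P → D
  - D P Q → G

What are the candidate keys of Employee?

Attribute P never appears on the right-hand side of any dependency, so P must belong to every candidate key.
{P}⁺ = {P}, which is not all of the schema, so we must add further attributes.
{G, P}⁺: GP→DQ adds D, Q → {D, G, P, Q}.
{D, P, Q}⁺: DPQ→G adds G → {D, G, P, Q}.

{G, P}; {D, P, Q}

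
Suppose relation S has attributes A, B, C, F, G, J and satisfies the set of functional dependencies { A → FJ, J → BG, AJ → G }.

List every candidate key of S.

{A, C}⁺: A→FJ adds F, J; J→BG adds B, G → {A, B, C, F, G, J}. Minimal: {C}⁺ = {C}; {A}⁺ = {A, B, F, G, J} — none reach the full schema.

AC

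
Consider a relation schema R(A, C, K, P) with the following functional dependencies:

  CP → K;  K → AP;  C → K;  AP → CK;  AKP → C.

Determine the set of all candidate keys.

{C}⁺: C→K adds K; K→AP adds A, P → {A, C, K, P}.
{K}⁺: K→AP adds A, P; AP→CK adds C → {A, C, K, P}.
{A, P}⁺: AP→CK adds C, K → {A, C, K, P}. Minimal: {P}⁺ = {P}; {A}⁺ = {A} — none reach the full schema.

{C}; {K}; {A, P}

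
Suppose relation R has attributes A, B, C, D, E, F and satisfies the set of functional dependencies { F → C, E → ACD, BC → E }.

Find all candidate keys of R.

Attributes B, F never appear on any right-hand side, so every candidate key must contain {B, F}.
{B, F}⁺ = {A, B, C, D, E, F}, which is all of the schema, so {B, F} is the only candidate key.

{B, F}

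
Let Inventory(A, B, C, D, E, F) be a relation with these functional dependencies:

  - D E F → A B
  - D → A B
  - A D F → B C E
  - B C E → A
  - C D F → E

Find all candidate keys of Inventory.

(D, F)

{D, F}⁺: D→AB adds A, B; ADF→BCE adds C, E → {A, B, C, D, E, F}.
No other minimal superkey exists.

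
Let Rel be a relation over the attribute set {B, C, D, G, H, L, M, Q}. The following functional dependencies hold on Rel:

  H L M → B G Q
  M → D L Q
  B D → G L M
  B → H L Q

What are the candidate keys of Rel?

Attribute C never appears on the right-hand side of any dependency, so C must belong to every candidate key.
{C}⁺ = {C}, which is not all of the schema, so we must add further attributes.
{B, C, D}⁺: BD→GLM adds G, L, M; B→HLQ adds H, Q → {B, C, D, G, H, L, M, Q}. Minimal: {C, D}⁺ = {C, D}; {B, D}⁺ = {B, D, G, H, L, M, Q}; {B, C}⁺ = {B, C, H, L, Q} — none reach the full schema.
{B, C, M}⁺: M→DLQ adds D, L, Q; BD→GLM adds G; B→HLQ adds H → {B, C, D, G, H, L, M, Q}. Minimal: {C, M}⁺ = {C, D, L, M, Q}; {B, M}⁺ = {B, D, G, H, L, M, Q}; {B, C}⁺ = {B, C, H, L, Q} — none reach the full schema.
{C, H, M}⁺: M→DLQ adds D, L, Q; HLM→BGQ adds B, G → {B, C, D, G, H, L, M, Q}. Minimal: {H, M}⁺ = {B, D, G, H, L, M, Q}; {C, M}⁺ = {C, D, L, M, Q}; {C, H}⁺ = {C, H} — none reach the full schema.

{B, C, D}, {B, C, M}, {C, H, M}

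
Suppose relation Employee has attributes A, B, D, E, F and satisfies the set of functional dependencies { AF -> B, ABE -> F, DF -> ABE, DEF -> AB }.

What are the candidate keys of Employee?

Attribute D never appears on the right-hand side of any dependency, so D must belong to every candidate key.
{D}⁺ = {D}, which is not all of the schema, so we must add further attributes.
{D, F}⁺: DF→ABE adds A, B, E → {A, B, D, E, F}.
{A, B, D, E}⁺: ABE→F adds F → {A, B, D, E, F}.
Any other superkey contains one of these as a subset, so there are no further candidate keys.

DF, ABDE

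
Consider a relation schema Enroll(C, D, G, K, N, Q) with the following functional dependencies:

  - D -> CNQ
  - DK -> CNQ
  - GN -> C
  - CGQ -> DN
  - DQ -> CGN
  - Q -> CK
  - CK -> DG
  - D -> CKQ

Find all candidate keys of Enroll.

D, Q, CK, GKN

{D}⁺: D→CNQ adds C, N, Q; DQ→CGN adds G; Q→CK adds K → {C, D, G, K, N, Q}.
{Q}⁺: Q→CK adds C, K; CK→DG adds D, G; D→CNQ adds N → {C, D, G, K, N, Q}.
{C, K}⁺: CK→DG adds D, G; D→CKQ adds Q; D→CNQ adds N → {C, D, G, K, N, Q}. Minimal: {K}⁺ = {K}; {C}⁺ = {C} — none reach the full schema.
{G, K, N}⁺: GN→C adds C; CK→DG adds D; D→CKQ adds Q → {C, D, G, K, N, Q}. Minimal: {K, N}⁺ = {K, N}; {G, N}⁺ = {C, G, N}; {G, K}⁺ = {G, K} — none reach the full schema.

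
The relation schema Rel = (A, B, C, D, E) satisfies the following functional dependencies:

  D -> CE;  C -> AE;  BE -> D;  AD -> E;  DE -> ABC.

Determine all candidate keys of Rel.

{D}⁺: D→CE adds C, E; C→AE adds A; DE→ABC adds B → {A, B, C, D, E}.
{B, C}⁺: C→AE adds A, E; BE→D adds D → {A, B, C, D, E}.
{B, E}⁺: BE→D adds D; DE→ABC adds A, C → {A, B, C, D, E}.
Any other superkey contains one of these as a subset, so there are no further candidate keys.

D, BC, BE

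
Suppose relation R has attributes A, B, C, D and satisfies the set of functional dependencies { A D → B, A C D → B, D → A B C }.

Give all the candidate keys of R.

{D}

Attribute D never appears on the right-hand side of any dependency, so D must belong to every candidate key.
{D}⁺ = {A, B, C, D}, which is all of the schema, so {D} is the only candidate key.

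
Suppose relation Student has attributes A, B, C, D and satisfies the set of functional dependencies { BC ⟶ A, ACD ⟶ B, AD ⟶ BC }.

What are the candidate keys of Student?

Attribute D never appears on the right-hand side of any dependency, so D must belong to every candidate key.
{D}⁺ = {D}, which is not all of the schema, so we must add further attributes.
{A, D}⁺: AD→BC adds B, C → {A, B, C, D}.
{B, C, D}⁺: BC→A adds A → {A, B, C, D}.
Any other superkey contains one of these as a subset, so there are no further candidate keys.

{A, D}; {B, C, D}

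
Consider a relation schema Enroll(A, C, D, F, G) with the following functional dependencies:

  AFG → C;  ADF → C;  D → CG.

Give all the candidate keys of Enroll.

Attributes A, D, F never appear on any right-hand side, so every candidate key must contain {A, D, F}.
{A, D, F}⁺ = {A, C, D, F, G}, which is all of the schema, so {A, D, F} is the only candidate key.

ADF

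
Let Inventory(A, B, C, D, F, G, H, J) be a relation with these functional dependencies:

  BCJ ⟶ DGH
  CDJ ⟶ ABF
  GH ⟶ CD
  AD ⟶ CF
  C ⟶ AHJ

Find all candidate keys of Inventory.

(A, D), (B, C), (C, D), (C, G), (G, H)

{A, D}⁺: AD→CF adds C, F; C→AHJ adds H, J; CDJ→ABF adds B; BCJ→DGH adds G → {A, B, C, D, F, G, H, J}. Minimal: {D}⁺ = {D}; {A}⁺ = {A} — none reach the full schema.
{B, C}⁺: C→AHJ adds A, H, J; BCJ→DGH adds D, G; CDJ→ABF adds F → {A, B, C, D, F, G, H, J}. Minimal: {C}⁺ = {A, C, H, J}; {B}⁺ = {B} — none reach the full schema.
{C, D}⁺: C→AHJ adds A, H, J; CDJ→ABF adds B, F; BCJ→DGH adds G → {A, B, C, D, F, G, H, J}. Minimal: {D}⁺ = {D}; {C}⁺ = {A, C, H, J} — none reach the full schema.
{C, G}⁺: C→AHJ adds A, H, J; GH→CD adds D; AD→CF adds F; CDJ→ABF adds B → {A, B, C, D, F, G, H, J}. Minimal: {G}⁺ = {G}; {C}⁺ = {A, C, H, J} — none reach the full schema.
{G, H}⁺: GH→CD adds C, D; C→AHJ adds A, J; CDJ→ABF adds B, F → {A, B, C, D, F, G, H, J}. Minimal: {H}⁺ = {H}; {G}⁺ = {G} — none reach the full schema.
Any other superkey contains one of these as a subset, so there are no further candidate keys.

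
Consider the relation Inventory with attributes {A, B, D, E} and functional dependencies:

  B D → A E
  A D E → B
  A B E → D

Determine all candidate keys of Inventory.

{B, D}⁺: BD→AE adds A, E → {A, B, D, E}. Minimal: {D}⁺ = {D}; {B}⁺ = {B} — none reach the full schema.
{A, B, E}⁺: ABE→D adds D → {A, B, D, E}. Minimal: {B, E}⁺ = {B, E}; {A, E}⁺ = {A, E}; {A, B}⁺ = {A, B} — none reach the full schema.
{A, D, E}⁺: ADE→B adds B → {A, B, D, E}. Minimal: {D, E}⁺ = {D, E}; {A, E}⁺ = {A, E}; {A, D}⁺ = {A, D} — none reach the full schema.

BD; ABE; ADE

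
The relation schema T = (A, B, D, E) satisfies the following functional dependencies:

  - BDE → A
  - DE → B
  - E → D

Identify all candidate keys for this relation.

Attribute E never appears on the right-hand side of any dependency, so E must belong to every candidate key.
{E}⁺ = {A, B, D, E}, which is all of the schema, so {E} is the only candidate key.

{E}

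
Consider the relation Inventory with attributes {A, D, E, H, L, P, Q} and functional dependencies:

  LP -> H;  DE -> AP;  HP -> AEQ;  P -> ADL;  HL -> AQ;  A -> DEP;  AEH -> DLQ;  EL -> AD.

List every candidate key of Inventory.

{A}, {P}, {D, E}, {E, L}, {H, L}

{A}⁺: A→DEP adds D, E, P; P→ADL adds L; LP→H adds H; HP→AEQ adds Q → {A, D, E, H, L, P, Q}.
{P}⁺: P→ADL adds A, D, L; A→DEP adds E; LP→H adds H; HP→AEQ adds Q → {A, D, E, H, L, P, Q}.
{D, E}⁺: DE→AP adds A, P; P→ADL adds L; LP→H adds H; HP→AEQ adds Q → {A, D, E, H, L, P, Q}.
{E, L}⁺: EL→AD adds A, D; DE→AP adds P; LP→H adds H; HP→AEQ adds Q → {A, D, E, H, L, P, Q}.
{H, L}⁺: HL→AQ adds A, Q; A→DEP adds D, E, P → {A, D, E, H, L, P, Q}.
Any other superkey contains one of these as a subset, so there are no further candidate keys.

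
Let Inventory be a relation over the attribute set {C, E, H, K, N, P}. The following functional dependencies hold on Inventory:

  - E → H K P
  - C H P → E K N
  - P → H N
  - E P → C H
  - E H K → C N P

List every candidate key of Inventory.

{E}⁺: E→HKP adds H, K, P; P→HN adds N; EP→CH adds C → {C, E, H, K, N, P}.
{C, P}⁺: P→HN adds H, N; CHP→EKN adds E, K → {C, E, H, K, N, P}. Minimal: {P}⁺ = {H, N, P}; {C}⁺ = {C} — none reach the full schema.

(E), (C, P)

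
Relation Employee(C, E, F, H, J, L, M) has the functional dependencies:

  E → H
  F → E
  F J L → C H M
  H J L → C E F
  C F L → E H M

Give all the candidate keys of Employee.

EJL, FJL, HJL

Attributes J, L never appear on any right-hand side, so every candidate key must contain {J, L}.
{J, L}⁺ = {J, L}, which is not all of the schema, so we must add further attributes.
{E, J, L}⁺: E→H adds H; HJL→CEF adds C, F; CFL→EHM adds M → {C, E, F, H, J, L, M}. Minimal: {J, L}⁺ = {J, L}; {E, L}⁺ = {E, H, L}; {E, J}⁺ = {E, H, J} — none reach the full schema.
{F, J, L}⁺: F→E adds E; FJL→CHM adds C, H, M → {C, E, F, H, J, L, M}. Minimal: {J, L}⁺ = {J, L}; {F, L}⁺ = {E, F, H, L}; {F, J}⁺ = {E, F, H, J} — none reach the full schema.
{H, J, L}⁺: HJL→CEF adds C, E, F; CFL→EHM adds M → {C, E, F, H, J, L, M}. Minimal: {J, L}⁺ = {J, L}; {H, L}⁺ = {H, L}; {H, J}⁺ = {H, J} — none reach the full schema.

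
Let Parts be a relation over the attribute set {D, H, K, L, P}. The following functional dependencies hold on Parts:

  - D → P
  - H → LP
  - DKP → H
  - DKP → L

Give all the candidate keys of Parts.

(D, K)

Attributes D, K never appear on any right-hand side, so every candidate key must contain {D, K}.
{D, K}⁺ = {D, H, K, L, P}, which is all of the schema, so {D, K} is the only candidate key.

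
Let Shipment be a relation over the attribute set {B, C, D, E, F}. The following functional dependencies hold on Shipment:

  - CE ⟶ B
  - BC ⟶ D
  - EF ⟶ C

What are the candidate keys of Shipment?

Attributes E, F never appear on any right-hand side, so every candidate key must contain {E, F}.
{E, F}⁺ = {B, C, D, E, F}, which is all of the schema, so {E, F} is the only candidate key.

{E, F}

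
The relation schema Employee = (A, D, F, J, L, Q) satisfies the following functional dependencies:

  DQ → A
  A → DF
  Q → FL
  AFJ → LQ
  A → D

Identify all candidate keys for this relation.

Attribute J never appears on the right-hand side of any dependency, so J must belong to every candidate key.
{J}⁺ = {J}, which is not all of the schema, so we must add further attributes.
{A, J}⁺: A→DF adds D, F; AFJ→LQ adds L, Q → {A, D, F, J, L, Q}. Minimal: {J}⁺ = {J}; {A}⁺ = {A, D, F} — none reach the full schema.
{D, J, Q}⁺: DQ→A adds A; A→DF adds F; Q→FL adds L → {A, D, F, J, L, Q}. Minimal: {J, Q}⁺ = {F, J, L, Q}; {D, Q}⁺ = {A, D, F, L, Q}; {D, J}⁺ = {D, J} — none reach the full schema.
Any other superkey contains one of these as a subset, so there are no further candidate keys.

{A, J}; {D, J, Q}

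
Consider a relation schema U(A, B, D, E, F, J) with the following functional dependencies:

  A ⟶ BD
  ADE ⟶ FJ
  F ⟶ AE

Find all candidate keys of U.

{F}⁺: F→AE adds A, E; A→BD adds B, D; ADE→FJ adds J → {A, B, D, E, F, J}.
{A, E}⁺: A→BD adds B, D; ADE→FJ adds F, J → {A, B, D, E, F, J}. Minimal: {E}⁺ = {E}; {A}⁺ = {A, B, D} — none reach the full schema.

F, AE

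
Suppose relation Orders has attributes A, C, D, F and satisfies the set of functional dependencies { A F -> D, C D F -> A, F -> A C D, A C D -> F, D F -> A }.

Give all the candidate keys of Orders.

{F}, {A, C, D}

{F}⁺: F→ACD adds A, C, D → {A, C, D, F}.
{A, C, D}⁺: ACD→F adds F → {A, C, D, F}. Minimal: {C, D}⁺ = {C, D}; {A, D}⁺ = {A, D}; {A, C}⁺ = {A, C} — none reach the full schema.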